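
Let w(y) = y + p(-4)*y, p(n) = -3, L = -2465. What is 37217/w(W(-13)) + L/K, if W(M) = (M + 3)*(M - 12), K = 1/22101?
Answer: -27239519717/500 ≈ -5.4479e+7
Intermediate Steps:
K = 1/22101 ≈ 4.5247e-5
W(M) = (-12 + M)*(3 + M) (W(M) = (3 + M)*(-12 + M) = (-12 + M)*(3 + M))
w(y) = -2*y (w(y) = y - 3*y = -2*y)
37217/w(W(-13)) + L/K = 37217/((-2*(-36 + (-13)**2 - 9*(-13)))) - 2465/1/22101 = 37217/((-2*(-36 + 169 + 117))) - 2465*22101 = 37217/((-2*250)) - 54478965 = 37217/(-500) - 54478965 = 37217*(-1/500) - 54478965 = -37217/500 - 54478965 = -27239519717/500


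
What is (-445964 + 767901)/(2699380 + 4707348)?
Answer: 45991/1058104 ≈ 0.043465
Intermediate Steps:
(-445964 + 767901)/(2699380 + 4707348) = 321937/7406728 = 321937*(1/7406728) = 45991/1058104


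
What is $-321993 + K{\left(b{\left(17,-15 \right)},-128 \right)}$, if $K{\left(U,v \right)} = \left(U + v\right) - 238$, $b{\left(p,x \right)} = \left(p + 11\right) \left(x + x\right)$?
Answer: $-323199$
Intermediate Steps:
$b{\left(p,x \right)} = 2 x \left(11 + p\right)$ ($b{\left(p,x \right)} = \left(11 + p\right) 2 x = 2 x \left(11 + p\right)$)
$K{\left(U,v \right)} = -238 + U + v$
$-321993 + K{\left(b{\left(17,-15 \right)},-128 \right)} = -321993 - \left(366 + 30 \left(11 + 17\right)\right) = -321993 - \left(366 + 840\right) = -321993 - 1206 = -323199$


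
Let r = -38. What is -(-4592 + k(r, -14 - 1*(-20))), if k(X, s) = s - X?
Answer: 4548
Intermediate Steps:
-(-4592 + k(r, -14 - 1*(-20))) = -(-4592 + ((-14 - 1*(-20)) - 1*(-38))) = -(-4592 + ((-14 + 20) + 38)) = -(-4592 + (6 + 38)) = -(-4592 + 44) = -1*(-4548) = 4548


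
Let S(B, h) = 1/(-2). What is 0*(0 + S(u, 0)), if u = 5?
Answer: 0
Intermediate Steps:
S(B, h) = -½
0*(0 + S(u, 0)) = 0*(0 - ½) = 0*(-½) = 0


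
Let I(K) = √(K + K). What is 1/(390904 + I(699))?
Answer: 195452/76402967909 - √1398/152805935818 ≈ 2.5579e-6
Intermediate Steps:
I(K) = √2*√K (I(K) = √(2*K) = √2*√K)
1/(390904 + I(699)) = 1/(390904 + √2*√699) = 1/(390904 + √1398)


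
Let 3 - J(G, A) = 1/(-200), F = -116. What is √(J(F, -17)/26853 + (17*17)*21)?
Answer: √1750502601485706/537060 ≈ 77.904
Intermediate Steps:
J(G, A) = 601/200 (J(G, A) = 3 - 1/(-200) = 3 - 1*(-1/200) = 3 + 1/200 = 601/200)
√(J(F, -17)/26853 + (17*17)*21) = √((601/200)/26853 + (17*17)*21) = √((601/200)*(1/26853) + 289*21) = √(601/5370600 + 6069) = √(32594172001/5370600) = √1750502601485706/537060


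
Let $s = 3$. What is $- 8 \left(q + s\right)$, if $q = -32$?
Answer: $232$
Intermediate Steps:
$- 8 \left(q + s\right) = - 8 \left(-32 + 3\right) = \left(-8\right) \left(-29\right) = 232$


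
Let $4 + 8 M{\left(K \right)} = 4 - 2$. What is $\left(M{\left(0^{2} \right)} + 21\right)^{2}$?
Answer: $\frac{6889}{16} \approx 430.56$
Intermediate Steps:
$M{\left(K \right)} = - \frac{1}{4}$ ($M{\left(K \right)} = - \frac{1}{2} + \frac{4 - 2}{8} = - \frac{1}{2} + \frac{1}{8} \cdot 2 = - \frac{1}{2} + \frac{1}{4} = - \frac{1}{4}$)
$\left(M{\left(0^{2} \right)} + 21\right)^{2} = \left(- \frac{1}{4} + 21\right)^{2} = \left(\frac{83}{4}\right)^{2} = \frac{6889}{16}$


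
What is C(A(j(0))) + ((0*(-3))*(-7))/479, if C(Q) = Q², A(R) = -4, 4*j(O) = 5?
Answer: 16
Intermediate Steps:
j(O) = 5/4 (j(O) = (¼)*5 = 5/4)
C(A(j(0))) + ((0*(-3))*(-7))/479 = (-4)² + ((0*(-3))*(-7))/479 = 16 + (0*(-7))*(1/479) = 16 + 0*(1/479) = 16 + 0 = 16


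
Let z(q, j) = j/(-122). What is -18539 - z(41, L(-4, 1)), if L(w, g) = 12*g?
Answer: -1130873/61 ≈ -18539.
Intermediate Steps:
z(q, j) = -j/122 (z(q, j) = j*(-1/122) = -j/122)
-18539 - z(41, L(-4, 1)) = -18539 - (-1)*12*1/122 = -18539 - (-1)*12/122 = -18539 - 1*(-6/61) = -18539 + 6/61 = -1130873/61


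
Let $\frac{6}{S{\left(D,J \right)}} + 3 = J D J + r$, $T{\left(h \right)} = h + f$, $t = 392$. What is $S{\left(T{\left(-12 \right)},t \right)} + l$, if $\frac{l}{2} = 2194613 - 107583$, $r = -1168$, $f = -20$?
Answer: $\frac{6843258670378}{1639473} \approx 4.1741 \cdot 10^{6}$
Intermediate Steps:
$l = 4174060$ ($l = 2 \left(2194613 - 107583\right) = 2 \cdot 2087030 = 4174060$)
$T{\left(h \right)} = -20 + h$ ($T{\left(h \right)} = h - 20 = -20 + h$)
$S{\left(D,J \right)} = \frac{6}{-1171 + D J^{2}}$ ($S{\left(D,J \right)} = \frac{6}{-3 + \left(J D J - 1168\right)} = \frac{6}{-3 + \left(D J J - 1168\right)} = \frac{6}{-3 + \left(D J^{2} - 1168\right)} = \frac{6}{-3 + \left(-1168 + D J^{2}\right)} = \frac{6}{-1171 + D J^{2}}$)
$S{\left(T{\left(-12 \right)},t \right)} + l = \frac{6}{-1171 + \left(-20 - 12\right) 392^{2}} + 4174060 = \frac{6}{-1171 - 4917248} + 4174060 = \frac{6}{-4918419} + 4174060 = 6 \left(- \frac{1}{4918419}\right) + 4174060 = - \frac{2}{1639473} + 4174060 = \frac{6843258670378}{1639473}$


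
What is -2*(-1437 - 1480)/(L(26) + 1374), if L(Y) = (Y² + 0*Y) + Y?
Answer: 2917/1038 ≈ 2.8102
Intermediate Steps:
L(Y) = Y + Y² (L(Y) = (Y² + 0) + Y = Y² + Y = Y + Y²)
-2*(-1437 - 1480)/(L(26) + 1374) = -2*(-1437 - 1480)/(26*(1 + 26) + 1374) = -(-5834)/(26*27 + 1374) = -(-5834)/(702 + 1374) = -(-5834)/2076 = -2*(-2917/2076) = 2917/1038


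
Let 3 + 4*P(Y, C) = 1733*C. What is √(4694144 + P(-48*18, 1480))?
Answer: √21341413/2 ≈ 2309.8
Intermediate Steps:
P(Y, C) = -¾ + 1733*C/4 (P(Y, C) = -¾ + (1733*C)/4 = -¾ + 1733*C/4)
√(4694144 + P(-48*18, 1480)) = √(4694144 + (-¾ + (1733/4)*1480)) = √(4694144 + (-¾ + 641210)) = √(4694144 + 2564837/4) = √(21341413/4) = √21341413/2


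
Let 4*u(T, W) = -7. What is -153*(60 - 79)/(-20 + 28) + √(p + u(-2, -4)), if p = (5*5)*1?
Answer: 2907/8 + √93/2 ≈ 368.20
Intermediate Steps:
u(T, W) = -7/4 (u(T, W) = (¼)*(-7) = -7/4)
p = 25 (p = 25*1 = 25)
-153*(60 - 79)/(-20 + 28) + √(p + u(-2, -4)) = -153*(60 - 79)/(-20 + 28) + √(25 - 7/4) = -(-2907)/8 + √(93/4) = -(-2907)/8 + √93/2 = -153*(-19/8) + √93/2 = 2907/8 + √93/2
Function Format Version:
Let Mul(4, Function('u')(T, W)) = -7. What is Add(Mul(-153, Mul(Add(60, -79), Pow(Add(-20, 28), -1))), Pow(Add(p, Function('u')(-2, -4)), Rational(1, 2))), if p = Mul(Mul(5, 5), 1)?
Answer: Add(Rational(2907, 8), Mul(Rational(1, 2), Pow(93, Rational(1, 2)))) ≈ 368.20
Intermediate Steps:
Function('u')(T, W) = Rational(-7, 4) (Function('u')(T, W) = Mul(Rational(1, 4), -7) = Rational(-7, 4))
p = 25 (p = Mul(25, 1) = 25)
Add(Mul(-153, Mul(Add(60, -79), Pow(Add(-20, 28), -1))), Pow(Add(p, Function('u')(-2, -4)), Rational(1, 2))) = Add(Mul(-153, Mul(Add(60, -79), Pow(Add(-20, 28), -1))), Pow(Add(25, Rational(-7, 4)), Rational(1, 2))) = Add(Mul(-153, Mul(-19, Pow(8, -1))), Pow(Rational(93, 4), Rational(1, 2))) = Add(Mul(-153, Mul(-19, Rational(1, 8))), Mul(Rational(1, 2), Pow(93, Rational(1, 2)))) = Add(Mul(-153, Rational(-19, 8)), Mul(Rational(1, 2), Pow(93, Rational(1, 2)))) = Add(Rational(2907, 8), Mul(Rational(1, 2), Pow(93, Rational(1, 2))))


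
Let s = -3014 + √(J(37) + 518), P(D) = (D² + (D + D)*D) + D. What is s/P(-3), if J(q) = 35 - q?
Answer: -1507/12 + √129/12 ≈ -124.64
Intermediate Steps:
P(D) = D + 3*D² (P(D) = (D² + (2*D)*D) + D = (D² + 2*D²) + D = 3*D² + D = D + 3*D²)
s = -3014 + 2*√129 (s = -3014 + √((35 - 1*37) + 518) = -3014 + √((35 - 37) + 518) = -3014 + √(-2 + 518) = -3014 + √516 = -3014 + 2*√129 ≈ -2991.3)
s/P(-3) = (-3014 + 2*√129)/((-3*(1 + 3*(-3)))) = (-3014 + 2*√129)/((-3*(1 - 9))) = (-3014 + 2*√129)/((-3*(-8))) = (-3014 + 2*√129)/24 = (-3014 + 2*√129)*(1/24) = -1507/12 + √129/12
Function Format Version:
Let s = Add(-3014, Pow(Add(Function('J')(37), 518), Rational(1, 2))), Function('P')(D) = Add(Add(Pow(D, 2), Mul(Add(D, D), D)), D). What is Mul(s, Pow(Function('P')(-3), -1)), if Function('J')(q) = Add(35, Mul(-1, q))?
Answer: Add(Rational(-1507, 12), Mul(Rational(1, 12), Pow(129, Rational(1, 2)))) ≈ -124.64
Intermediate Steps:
Function('P')(D) = Add(D, Mul(3, Pow(D, 2))) (Function('P')(D) = Add(Add(Pow(D, 2), Mul(Mul(2, D), D)), D) = Add(Add(Pow(D, 2), Mul(2, Pow(D, 2))), D) = Add(Mul(3, Pow(D, 2)), D) = Add(D, Mul(3, Pow(D, 2))))
s = Add(-3014, Mul(2, Pow(129, Rational(1, 2)))) (s = Add(-3014, Pow(Add(Add(35, Mul(-1, 37)), 518), Rational(1, 2))) = Add(-3014, Pow(Add(Add(35, -37), 518), Rational(1, 2))) = Add(-3014, Pow(Add(-2, 518), Rational(1, 2))) = Add(-3014, Pow(516, Rational(1, 2))) = Add(-3014, Mul(2, Pow(129, Rational(1, 2)))) ≈ -2991.3)
Mul(s, Pow(Function('P')(-3), -1)) = Mul(Add(-3014, Mul(2, Pow(129, Rational(1, 2)))), Pow(Mul(-3, Add(1, Mul(3, -3))), -1)) = Mul(Add(-3014, Mul(2, Pow(129, Rational(1, 2)))), Pow(Mul(-3, Add(1, -9)), -1)) = Mul(Add(-3014, Mul(2, Pow(129, Rational(1, 2)))), Pow(Mul(-3, -8), -1)) = Mul(Add(-3014, Mul(2, Pow(129, Rational(1, 2)))), Pow(24, -1)) = Mul(Add(-3014, Mul(2, Pow(129, Rational(1, 2)))), Rational(1, 24)) = Add(Rational(-1507, 12), Mul(Rational(1, 12), Pow(129, Rational(1, 2))))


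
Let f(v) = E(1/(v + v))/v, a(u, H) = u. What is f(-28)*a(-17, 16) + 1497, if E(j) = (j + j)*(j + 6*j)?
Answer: 9389201/6272 ≈ 1497.0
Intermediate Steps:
E(j) = 14*j² (E(j) = (2*j)*(7*j) = 14*j²)
f(v) = 7/(2*v³) (f(v) = (14*(1/(v + v))²)/v = (14*(1/(2*v))²)/v = (14*(1/(4*v²)))/v = (7/(2*v²))/v = 7/(2*v³))
f(-28)*a(-17, 16) + 1497 = ((7/2)/(-28)³)*(-17) + 1497 = ((7/2)*(-1/21952))*(-17) + 1497 = -1/6272*(-17) + 1497 = 17/6272 + 1497 = 9389201/6272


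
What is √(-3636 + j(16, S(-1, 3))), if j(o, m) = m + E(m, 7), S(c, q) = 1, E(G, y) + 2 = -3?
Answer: 2*I*√910 ≈ 60.332*I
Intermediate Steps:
E(G, y) = -5 (E(G, y) = -2 - 3 = -5)
j(o, m) = -5 + m (j(o, m) = m - 5 = -5 + m)
√(-3636 + j(16, S(-1, 3))) = √(-3636 + (-5 + 1)) = √(-3636 - 4) = √(-3640) = 2*I*√910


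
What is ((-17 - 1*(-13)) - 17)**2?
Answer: 441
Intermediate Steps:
((-17 - 1*(-13)) - 17)**2 = ((-17 + 13) - 17)**2 = (-4 - 17)**2 = (-21)**2 = 441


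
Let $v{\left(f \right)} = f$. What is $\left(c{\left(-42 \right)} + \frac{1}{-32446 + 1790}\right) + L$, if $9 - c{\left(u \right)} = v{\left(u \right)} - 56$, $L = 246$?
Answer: $\frac{10821567}{30656} \approx 353.0$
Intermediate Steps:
$c{\left(u \right)} = 65 - u$ ($c{\left(u \right)} = 9 - \left(u - 56\right) = 9 - \left(-56 + u\right) = 65 - u$)
$\left(c{\left(-42 \right)} + \frac{1}{-32446 + 1790}\right) + L = \left(\left(65 - -42\right) + \frac{1}{-32446 + 1790}\right) + 246 = \left(\left(65 + 42\right) + \frac{1}{-30656}\right) + 246 = \left(107 - \frac{1}{30656}\right) + 246 = \frac{3280191}{30656} + 246 = \frac{10821567}{30656}$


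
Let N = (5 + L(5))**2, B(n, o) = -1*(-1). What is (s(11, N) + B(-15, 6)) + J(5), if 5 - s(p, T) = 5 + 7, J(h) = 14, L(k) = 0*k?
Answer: 8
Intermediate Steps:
L(k) = 0
B(n, o) = 1
N = 25 (N = (5 + 0)**2 = 5**2 = 25)
s(p, T) = -7 (s(p, T) = 5 - (5 + 7) = 5 - 1*12 = 5 - 12 = -7)
(s(11, N) + B(-15, 6)) + J(5) = (-7 + 1) + 14 = -6 + 14 = 8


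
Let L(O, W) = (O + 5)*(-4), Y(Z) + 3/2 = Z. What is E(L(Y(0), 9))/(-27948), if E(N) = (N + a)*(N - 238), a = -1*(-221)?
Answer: 4347/2329 ≈ 1.8665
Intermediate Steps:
Y(Z) = -3/2 + Z
a = 221
L(O, W) = -20 - 4*O (L(O, W) = (5 + O)*(-4) = -20 - 4*O)
E(N) = (-238 + N)*(221 + N) (E(N) = (N + 221)*(N - 238) = (221 + N)*(-238 + N) = (-238 + N)*(221 + N))
E(L(Y(0), 9))/(-27948) = (-52598 + (-20 - 4*(-3/2 + 0))**2 - 17*(-20 - 4*(-3/2 + 0)))/(-27948) = (-52598 + (-20 - 4*(-3/2))**2 - 17*(-20 - 4*(-3/2)))*(-1/27948) = (-52598 + (-20 + 6)**2 - 17*(-20 + 6))*(-1/27948) = (-52598 + (-14)**2 - 17*(-14))*(-1/27948) = (-52598 + 196 + 238)*(-1/27948) = -52164*(-1/27948) = 4347/2329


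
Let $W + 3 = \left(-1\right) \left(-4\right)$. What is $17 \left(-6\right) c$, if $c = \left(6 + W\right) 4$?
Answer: $-2856$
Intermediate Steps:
$W = 1$ ($W = -3 - -4 = -3 + 4 = 1$)
$c = 28$ ($c = \left(6 + 1\right) 4 = 7 \cdot 4 = 28$)
$17 \left(-6\right) c = 17 \left(-6\right) 28 = \left(-102\right) 28 = -2856$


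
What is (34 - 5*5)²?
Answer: 81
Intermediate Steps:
(34 - 5*5)² = (34 - 25)² = 9² = 81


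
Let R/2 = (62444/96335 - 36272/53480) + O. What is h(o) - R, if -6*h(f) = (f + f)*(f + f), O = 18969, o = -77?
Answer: -3237303438148/77279937 ≈ -41891.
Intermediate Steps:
h(f) = -2*f²/3 (h(f) = -(f + f)*(f + f)/6 = -2*f*2*f/6 = -2*f²/3)
R = 977280535722/25759979 (R = 2*((62444/96335 - 36272/53480) + 18969) = 2*((62444*(1/96335) - 36272*1/53480) + 18969) = 2*((62444/96335 - 4534/6685) + 18969) = 2*(-773790/25759979 + 18969) = 2*(488640267861/25759979) = 977280535722/25759979 ≈ 37938.)
h(o) - R = -⅔*(-77)² - 1*977280535722/25759979 = -⅔*5929 - 977280535722/25759979 = -11858/3 - 977280535722/25759979 = -3237303438148/77279937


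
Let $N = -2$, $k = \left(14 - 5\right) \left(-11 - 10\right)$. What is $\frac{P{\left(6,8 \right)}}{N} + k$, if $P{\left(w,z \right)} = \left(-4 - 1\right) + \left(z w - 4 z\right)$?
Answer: $- \frac{389}{2} \approx -194.5$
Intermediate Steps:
$k = -189$ ($k = 9 \left(-21\right) = -189$)
$P{\left(w,z \right)} = -5 - 4 z + w z$ ($P{\left(w,z \right)} = -5 + \left(w z - 4 z\right) = -5 + \left(- 4 z + w z\right) = -5 - 4 z + w z$)
$\frac{P{\left(6,8 \right)}}{N} + k = \frac{-5 - 32 + 6 \cdot 8}{-2} - 189 = \left(-5 - 32 + 48\right) \left(- \frac{1}{2}\right) - 189 = 11 \left(- \frac{1}{2}\right) - 189 = - \frac{11}{2} - 189 = - \frac{389}{2}$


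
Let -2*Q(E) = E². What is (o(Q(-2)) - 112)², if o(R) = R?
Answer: 12996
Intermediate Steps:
Q(E) = -E²/2
(o(Q(-2)) - 112)² = (-½*(-2)² - 112)² = (-½*4 - 112)² = (-2 - 112)² = (-114)² = 12996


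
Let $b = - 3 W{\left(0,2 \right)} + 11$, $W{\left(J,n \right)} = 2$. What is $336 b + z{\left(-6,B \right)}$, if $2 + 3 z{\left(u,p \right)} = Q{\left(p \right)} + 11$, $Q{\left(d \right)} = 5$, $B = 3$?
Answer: $\frac{5054}{3} \approx 1684.7$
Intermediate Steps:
$b = 5$ ($b = \left(-3\right) 2 + 11 = -6 + 11 = 5$)
$z{\left(u,p \right)} = \frac{14}{3}$ ($z{\left(u,p \right)} = - \frac{2}{3} + \frac{5 + 11}{3} = - \frac{2}{3} + \frac{1}{3} \cdot 16 = - \frac{2}{3} + \frac{16}{3} = \frac{14}{3}$)
$336 b + z{\left(-6,B \right)} = 336 \cdot 5 + \frac{14}{3} = 1680 + \frac{14}{3} = \frac{5054}{3}$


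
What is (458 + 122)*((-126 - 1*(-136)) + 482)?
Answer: 285360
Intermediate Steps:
(458 + 122)*((-126 - 1*(-136)) + 482) = 580*((-126 + 136) + 482) = 580*(10 + 482) = 580*492 = 285360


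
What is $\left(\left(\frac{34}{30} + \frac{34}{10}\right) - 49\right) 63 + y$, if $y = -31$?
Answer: $- \frac{14162}{5} \approx -2832.4$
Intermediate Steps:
$\left(\left(\frac{34}{30} + \frac{34}{10}\right) - 49\right) 63 + y = \left(\left(\frac{34}{30} + \frac{34}{10}\right) - 49\right) 63 - 31 = \left(\left(34 \cdot \frac{1}{30} + 34 \cdot \frac{1}{10}\right) - 49\right) 63 - 31 = \left(\left(\frac{17}{15} + \frac{17}{5}\right) - 49\right) 63 - 31 = \left(\frac{68}{15} - 49\right) 63 - 31 = \left(- \frac{667}{15}\right) 63 - 31 = - \frac{14007}{5} - 31 = - \frac{14162}{5}$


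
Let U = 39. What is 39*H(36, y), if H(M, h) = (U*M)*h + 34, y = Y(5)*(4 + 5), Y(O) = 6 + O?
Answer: 5422170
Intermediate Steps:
y = 99 (y = (6 + 5)*(4 + 5) = 11*9 = 99)
H(M, h) = 34 + 39*M*h (H(M, h) = (39*M)*h + 34 = 39*M*h + 34 = 34 + 39*M*h)
39*H(36, y) = 39*(34 + 39*36*99) = 39*(34 + 138996) = 39*139030 = 5422170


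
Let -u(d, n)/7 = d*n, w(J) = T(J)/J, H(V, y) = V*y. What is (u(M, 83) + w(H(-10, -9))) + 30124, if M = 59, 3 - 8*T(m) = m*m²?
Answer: -1240199/240 ≈ -5167.5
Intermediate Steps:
T(m) = 3/8 - m³/8 (T(m) = 3/8 - m*m²/8 = 3/8 - m³/8)
w(J) = (3/8 - J³/8)/J
u(d, n) = -7*d*n
(u(M, 83) + w(H(-10, -9))) + 30124 = (-7*59*83 + (3 - (-10*(-9))³)/(8*((-10*(-9))))) + 30124 = (-34279 + (⅛)*(3 - 1*90³)/90) + 30124 = (-34279 + (⅛)*(1/90)*(3 - 1*729000)) + 30124 = (-34279 + (⅛)*(1/90)*(3 - 729000)) + 30124 = (-34279 + (⅛)*(1/90)*(-728997)) + 30124 = (-34279 - 242999/240) + 30124 = -8469959/240 + 30124 = -1240199/240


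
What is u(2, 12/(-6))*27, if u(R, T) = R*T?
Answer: -108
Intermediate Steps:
u(2, 12/(-6))*27 = (2*(12/(-6)))*27 = (2*(12*(-⅙)))*27 = (2*(-2))*27 = -4*27 = -108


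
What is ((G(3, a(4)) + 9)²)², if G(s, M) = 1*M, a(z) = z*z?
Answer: 390625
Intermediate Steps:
a(z) = z²
G(s, M) = M
((G(3, a(4)) + 9)²)² = ((4² + 9)²)² = ((16 + 9)²)² = (25²)² = 625² = 390625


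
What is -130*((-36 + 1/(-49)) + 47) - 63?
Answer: -73027/49 ≈ -1490.3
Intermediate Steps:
-130*((-36 + 1/(-49)) + 47) - 63 = -130*((-36 - 1/49) + 47) - 63 = -130*(-1765/49 + 47) - 63 = -130*538/49 - 63 = -69940/49 - 63 = -73027/49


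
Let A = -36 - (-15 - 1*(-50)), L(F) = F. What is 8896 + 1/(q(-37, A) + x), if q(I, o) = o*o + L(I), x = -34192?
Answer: 259656447/29188 ≈ 8896.0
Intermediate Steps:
A = -71 (A = -36 - (-15 + 50) = -36 - 1*35 = -36 - 35 = -71)
q(I, o) = I + o**2 (q(I, o) = o*o + I = o**2 + I = I + o**2)
8896 + 1/(q(-37, A) + x) = 8896 + 1/((-37 + (-71)**2) - 34192) = 8896 + 1/((-37 + 5041) - 34192) = 8896 + 1/(5004 - 34192) = 8896 + 1/(-29188) = 8896 - 1/29188 = 259656447/29188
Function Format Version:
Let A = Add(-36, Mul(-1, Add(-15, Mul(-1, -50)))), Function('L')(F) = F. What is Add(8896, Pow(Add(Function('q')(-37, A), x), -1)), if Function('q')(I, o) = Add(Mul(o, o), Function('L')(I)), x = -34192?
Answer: Rational(259656447, 29188) ≈ 8896.0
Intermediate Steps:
A = -71 (A = Add(-36, Mul(-1, Add(-15, 50))) = Add(-36, Mul(-1, 35)) = Add(-36, -35) = -71)
Function('q')(I, o) = Add(I, Pow(o, 2)) (Function('q')(I, o) = Add(Mul(o, o), I) = Add(Pow(o, 2), I) = Add(I, Pow(o, 2)))
Add(8896, Pow(Add(Function('q')(-37, A), x), -1)) = Add(8896, Pow(Add(Add(-37, Pow(-71, 2)), -34192), -1)) = Add(8896, Pow(Add(Add(-37, 5041), -34192), -1)) = Add(8896, Pow(Add(5004, -34192), -1)) = Add(8896, Pow(-29188, -1)) = Add(8896, Rational(-1, 29188)) = Rational(259656447, 29188)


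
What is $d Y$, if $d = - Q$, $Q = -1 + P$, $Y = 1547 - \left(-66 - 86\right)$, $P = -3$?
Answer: $6796$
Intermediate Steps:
$Y = 1699$ ($Y = 1547 - -152 = 1547 + 152 = 1699$)
$Q = -4$ ($Q = -1 - 3 = -4$)
$d = 4$ ($d = \left(-1\right) \left(-4\right) = 4$)
$d Y = 4 \cdot 1699 = 6796$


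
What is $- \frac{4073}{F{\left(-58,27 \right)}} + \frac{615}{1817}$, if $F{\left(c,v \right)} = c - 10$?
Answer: $\frac{7442461}{123556} \approx 60.236$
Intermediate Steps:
$F{\left(c,v \right)} = -10 + c$
$- \frac{4073}{F{\left(-58,27 \right)}} + \frac{615}{1817} = - \frac{4073}{-10 - 58} + \frac{615}{1817} = - \frac{4073}{-68} + 615 \cdot \frac{1}{1817} = \left(-4073\right) \left(- \frac{1}{68}\right) + \frac{615}{1817} = \frac{4073}{68} + \frac{615}{1817} = \frac{7442461}{123556}$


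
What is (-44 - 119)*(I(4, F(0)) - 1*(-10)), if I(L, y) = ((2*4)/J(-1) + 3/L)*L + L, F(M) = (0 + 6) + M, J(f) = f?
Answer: 2445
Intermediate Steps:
F(M) = 6 + M
I(L, y) = L + L*(-8 + 3/L) (I(L, y) = ((2*4)/(-1) + 3/L)*L + L = (8*(-1) + 3/L)*L + L = (-8 + 3/L)*L + L = L*(-8 + 3/L) + L = L + L*(-8 + 3/L))
(-44 - 119)*(I(4, F(0)) - 1*(-10)) = (-44 - 119)*((3 - 7*4) - 1*(-10)) = -163*((3 - 28) + 10) = -163*(-25 + 10) = -163*(-15) = 2445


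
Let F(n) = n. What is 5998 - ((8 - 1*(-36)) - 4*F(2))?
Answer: 5962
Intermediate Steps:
5998 - ((8 - 1*(-36)) - 4*F(2)) = 5998 - ((8 - 1*(-36)) - 4*2) = 5998 - ((8 + 36) - 8) = 5998 - (44 - 8) = 5998 - 1*36 = 5998 - 36 = 5962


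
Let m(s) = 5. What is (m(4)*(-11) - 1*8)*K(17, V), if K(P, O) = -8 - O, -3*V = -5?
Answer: 609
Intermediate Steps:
V = 5/3 (V = -⅓*(-5) = 5/3 ≈ 1.6667)
(m(4)*(-11) - 1*8)*K(17, V) = (5*(-11) - 1*8)*(-8 - 1*5/3) = (-55 - 8)*(-8 - 5/3) = -63*(-29/3) = 609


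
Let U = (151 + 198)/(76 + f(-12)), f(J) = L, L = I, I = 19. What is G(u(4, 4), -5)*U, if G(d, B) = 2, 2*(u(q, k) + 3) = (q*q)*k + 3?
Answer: 698/95 ≈ 7.3474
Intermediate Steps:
L = 19
f(J) = 19
u(q, k) = -3/2 + k*q²/2 (u(q, k) = -3 + ((q*q)*k + 3)/2 = -3 + (q²*k + 3)/2 = -3 + (k*q² + 3)/2 = -3 + (3 + k*q²)/2 = -3 + (3/2 + k*q²/2) = -3/2 + k*q²/2)
U = 349/95 (U = (151 + 198)/(76 + 19) = 349/95 ≈ 3.6737)
G(u(4, 4), -5)*U = 2*(349/95) = 698/95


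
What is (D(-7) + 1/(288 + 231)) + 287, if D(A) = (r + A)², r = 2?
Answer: 161929/519 ≈ 312.00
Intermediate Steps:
D(A) = (2 + A)²
(D(-7) + 1/(288 + 231)) + 287 = ((2 - 7)² + 1/(288 + 231)) + 287 = ((-5)² + 1/519) + 287 = (25 + 1/519) + 287 = 12976/519 + 287 = 161929/519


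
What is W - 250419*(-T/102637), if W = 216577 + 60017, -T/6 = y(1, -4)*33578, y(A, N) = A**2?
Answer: -22062636714/102637 ≈ -2.1496e+5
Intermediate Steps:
T = -201468 (T = -6*1**2*33578 = -6*33578 = -201468)
W = 276594
W - 250419*(-T/102637) = 276594 - 250419/((-102637/(-201468))) = 276594 - 250419/((-102637*(-1/201468))) = 276594 - 250419/102637/201468 = 276594 - 250419*201468/102637 = 276594 - 50451415092/102637 = -22062636714/102637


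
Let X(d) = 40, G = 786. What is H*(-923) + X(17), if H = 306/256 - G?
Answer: 92725085/128 ≈ 7.2442e+5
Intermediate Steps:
H = -100455/128 (H = 306/256 - 1*786 = 306*(1/256) - 786 = 153/128 - 786 = -100455/128 ≈ -784.80)
H*(-923) + X(17) = -100455/128*(-923) + 40 = 92719965/128 + 40 = 92725085/128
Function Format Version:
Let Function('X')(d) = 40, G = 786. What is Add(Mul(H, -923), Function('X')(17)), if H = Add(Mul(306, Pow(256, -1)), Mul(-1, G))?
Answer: Rational(92725085, 128) ≈ 7.2442e+5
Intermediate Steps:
H = Rational(-100455, 128) (H = Add(Mul(306, Pow(256, -1)), Mul(-1, 786)) = Add(Mul(306, Rational(1, 256)), -786) = Add(Rational(153, 128), -786) = Rational(-100455, 128) ≈ -784.80)
Add(Mul(H, -923), Function('X')(17)) = Add(Mul(Rational(-100455, 128), -923), 40) = Add(Rational(92719965, 128), 40) = Rational(92725085, 128)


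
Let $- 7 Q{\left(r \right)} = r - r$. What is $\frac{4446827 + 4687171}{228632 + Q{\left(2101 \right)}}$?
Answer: $\frac{4566999}{114316} \approx 39.951$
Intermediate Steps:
$Q{\left(r \right)} = 0$ ($Q{\left(r \right)} = - \frac{r - r}{7} = \left(- \frac{1}{7}\right) 0 = 0$)
$\frac{4446827 + 4687171}{228632 + Q{\left(2101 \right)}} = \frac{4446827 + 4687171}{228632 + 0} = \frac{9133998}{228632} = 9133998 \cdot \frac{1}{228632} = \frac{4566999}{114316}$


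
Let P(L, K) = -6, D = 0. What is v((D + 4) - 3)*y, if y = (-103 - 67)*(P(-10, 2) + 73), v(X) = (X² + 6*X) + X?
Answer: -91120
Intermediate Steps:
v(X) = X² + 7*X
y = -11390 (y = (-103 - 67)*(-6 + 73) = -170*67 = -11390)
v((D + 4) - 3)*y = (((0 + 4) - 3)*(7 + ((0 + 4) - 3)))*(-11390) = ((4 - 3)*(7 + (4 - 3)))*(-11390) = (1*(7 + 1))*(-11390) = (1*8)*(-11390) = 8*(-11390) = -91120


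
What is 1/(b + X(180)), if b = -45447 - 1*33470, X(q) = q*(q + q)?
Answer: -1/14117 ≈ -7.0837e-5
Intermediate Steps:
X(q) = 2*q² (X(q) = q*(2*q) = 2*q²)
b = -78917 (b = -45447 - 33470 = -78917)
1/(b + X(180)) = 1/(-78917 + 2*180²) = 1/(-78917 + 2*32400) = 1/(-78917 + 64800) = 1/(-14117) = -1/14117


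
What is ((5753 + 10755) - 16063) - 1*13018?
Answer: -12573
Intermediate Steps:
((5753 + 10755) - 16063) - 1*13018 = (16508 - 16063) - 13018 = 445 - 13018 = -12573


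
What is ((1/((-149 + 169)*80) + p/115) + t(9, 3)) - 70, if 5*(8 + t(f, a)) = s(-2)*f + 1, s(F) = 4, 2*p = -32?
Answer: -2603177/36800 ≈ -70.739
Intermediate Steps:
p = -16 (p = (½)*(-32) = -16)
t(f, a) = -39/5 + 4*f/5 (t(f, a) = -8 + (4*f + 1)/5 = -8 + (1 + 4*f)/5 = -8 + (⅕ + 4*f/5) = -39/5 + 4*f/5)
((1/((-149 + 169)*80) + p/115) + t(9, 3)) - 70 = ((1/((-149 + 169)*80) - 16/115) + (-39/5 + (⅘)*9)) - 70 = (((1/80)/20 - 16*1/115) + (-39/5 + 36/5)) - 70 = (((1/20)*(1/80) - 16/115) - ⅗) - 70 = ((1/1600 - 16/115) - ⅗) - 70 = (-5097/36800 - ⅗) - 70 = -27177/36800 - 70 = -2603177/36800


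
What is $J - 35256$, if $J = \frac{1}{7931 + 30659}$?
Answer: $- \frac{1360529039}{38590} \approx -35256.0$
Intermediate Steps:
$J = \frac{1}{38590} \approx 2.5913 \cdot 10^{-5}$
$J - 35256 = \frac{1}{38590} - 35256 = - \frac{1360529039}{38590}$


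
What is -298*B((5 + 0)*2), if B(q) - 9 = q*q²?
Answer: -300682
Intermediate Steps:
B(q) = 9 + q³ (B(q) = 9 + q*q² = 9 + q³)
-298*B((5 + 0)*2) = -298*(9 + ((5 + 0)*2)³) = -298*(9 + (5*2)³) = -298*(9 + 10³) = -298*(9 + 1000) = -298*1009 = -300682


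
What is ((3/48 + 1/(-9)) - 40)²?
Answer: 33258289/20736 ≈ 1603.9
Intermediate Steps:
((3/48 + 1/(-9)) - 40)² = ((3*(1/48) + 1*(-⅑)) - 40)² = ((1/16 - ⅑) - 40)² = (-7/144 - 40)² = (-5767/144)² = 33258289/20736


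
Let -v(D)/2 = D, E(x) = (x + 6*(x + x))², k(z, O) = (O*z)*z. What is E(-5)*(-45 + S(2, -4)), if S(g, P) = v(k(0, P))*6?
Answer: -190125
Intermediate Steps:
k(z, O) = O*z²
E(x) = 169*x² (E(x) = (x + 6*(2*x))² = (x + 12*x)² = (13*x)² = 169*x²)
v(D) = -2*D
S(g, P) = 0 (S(g, P) = -2*P*0²*6 = -2*P*0*6 = -2*0*6 = 0*6 = 0)
E(-5)*(-45 + S(2, -4)) = (169*(-5)²)*(-45 + 0) = (169*25)*(-45) = 4225*(-45) = -190125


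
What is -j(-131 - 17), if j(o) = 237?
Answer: -237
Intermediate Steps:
-j(-131 - 17) = -1*237 = -237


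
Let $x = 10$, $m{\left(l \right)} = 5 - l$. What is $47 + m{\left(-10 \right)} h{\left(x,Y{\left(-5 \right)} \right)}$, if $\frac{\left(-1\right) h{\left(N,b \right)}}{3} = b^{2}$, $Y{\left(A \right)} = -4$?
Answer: $-673$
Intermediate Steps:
$h{\left(N,b \right)} = - 3 b^{2}$
$47 + m{\left(-10 \right)} h{\left(x,Y{\left(-5 \right)} \right)} = 47 + \left(5 - -10\right) \left(- 3 \left(-4\right)^{2}\right) = 47 + \left(5 + 10\right) \left(\left(-3\right) 16\right) = 47 + 15 \left(-48\right) = 47 - 720 = -673$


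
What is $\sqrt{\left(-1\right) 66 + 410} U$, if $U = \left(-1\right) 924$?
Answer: $- 1848 \sqrt{86} \approx -17138.0$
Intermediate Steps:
$U = -924$
$\sqrt{\left(-1\right) 66 + 410} U = \sqrt{\left(-1\right) 66 + 410} \left(-924\right) = \sqrt{-66 + 410} \left(-924\right) = \sqrt{344} \left(-924\right) = 2 \sqrt{86} \left(-924\right) = - 1848 \sqrt{86}$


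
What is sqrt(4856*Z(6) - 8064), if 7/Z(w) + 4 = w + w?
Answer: I*sqrt(3815) ≈ 61.766*I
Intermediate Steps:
Z(w) = 7/(-4 + 2*w) (Z(w) = 7/(-4 + (w + w)) = 7/(-4 + 2*w))
sqrt(4856*Z(6) - 8064) = sqrt(4856*(7/(2*(-2 + 6))) - 8064) = sqrt(4856*((7/2)/4) - 8064) = sqrt(4856*((7/2)*(1/4)) - 8064) = sqrt(4856*(7/8) - 8064) = sqrt(4249 - 8064) = sqrt(-3815) = I*sqrt(3815)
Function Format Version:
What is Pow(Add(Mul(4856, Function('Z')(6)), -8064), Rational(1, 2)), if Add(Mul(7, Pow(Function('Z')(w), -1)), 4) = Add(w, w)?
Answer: Mul(I, Pow(3815, Rational(1, 2))) ≈ Mul(61.766, I)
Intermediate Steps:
Function('Z')(w) = Mul(7, Pow(Add(-4, Mul(2, w)), -1)) (Function('Z')(w) = Mul(7, Pow(Add(-4, Add(w, w)), -1)) = Mul(7, Pow(Add(-4, Mul(2, w)), -1)))
Pow(Add(Mul(4856, Function('Z')(6)), -8064), Rational(1, 2)) = Pow(Add(Mul(4856, Mul(Rational(7, 2), Pow(Add(-2, 6), -1))), -8064), Rational(1, 2)) = Pow(Add(Mul(4856, Mul(Rational(7, 2), Pow(4, -1))), -8064), Rational(1, 2)) = Pow(Add(Mul(4856, Mul(Rational(7, 2), Rational(1, 4))), -8064), Rational(1, 2)) = Pow(Add(Mul(4856, Rational(7, 8)), -8064), Rational(1, 2)) = Pow(Add(4249, -8064), Rational(1, 2)) = Pow(-3815, Rational(1, 2)) = Mul(I, Pow(3815, Rational(1, 2)))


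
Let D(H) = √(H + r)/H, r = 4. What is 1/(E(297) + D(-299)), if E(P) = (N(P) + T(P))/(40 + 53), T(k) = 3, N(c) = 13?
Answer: 133028688/25438111 + 2586051*I*√295/25438111 ≈ 5.2295 + 1.7461*I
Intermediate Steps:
E(P) = 16/93 (E(P) = (13 + 3)/(40 + 53) = 16/93)
D(H) = √(4 + H)/H (D(H) = √(H + 4)/H = √(4 + H)/H)
1/(E(297) + D(-299)) = 1/(16/93 + √(4 - 299)/(-299)) = 1/(16/93 - I*√295/299)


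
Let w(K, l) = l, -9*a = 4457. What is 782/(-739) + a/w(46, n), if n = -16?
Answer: 3181115/106416 ≈ 29.893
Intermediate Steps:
a = -4457/9 (a = -1/9*4457 = -4457/9 ≈ -495.22)
782/(-739) + a/w(46, n) = 782/(-739) - 4457/9/(-16) = 782*(-1/739) - 4457/9*(-1/16) = -782/739 + 4457/144 = 3181115/106416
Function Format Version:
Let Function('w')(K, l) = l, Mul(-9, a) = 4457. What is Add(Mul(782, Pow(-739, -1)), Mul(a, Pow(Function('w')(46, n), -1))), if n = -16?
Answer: Rational(3181115, 106416) ≈ 29.893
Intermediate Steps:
a = Rational(-4457, 9) (a = Mul(Rational(-1, 9), 4457) = Rational(-4457, 9) ≈ -495.22)
Add(Mul(782, Pow(-739, -1)), Mul(a, Pow(Function('w')(46, n), -1))) = Add(Mul(782, Pow(-739, -1)), Mul(Rational(-4457, 9), Pow(-16, -1))) = Add(Mul(782, Rational(-1, 739)), Mul(Rational(-4457, 9), Rational(-1, 16))) = Add(Rational(-782, 739), Rational(4457, 144)) = Rational(3181115, 106416)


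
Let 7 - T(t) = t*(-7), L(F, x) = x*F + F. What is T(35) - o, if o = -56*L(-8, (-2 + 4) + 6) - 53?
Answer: -3727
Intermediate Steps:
L(F, x) = F + F*x (L(F, x) = F*x + F = F + F*x)
T(t) = 7 + 7*t (T(t) = 7 - t*(-7) = 7 - (-7)*t = 7 + 7*t)
o = 3979 (o = -(-448)*(1 + ((-2 + 4) + 6)) - 53 = -(-448)*(1 + (2 + 6)) - 53 = -(-448)*(1 + 8) - 53 = -(-448)*9 - 53 = -56*(-72) - 53 = 4032 - 53 = 3979)
T(35) - o = (7 + 7*35) - 1*3979 = (7 + 245) - 3979 = 252 - 3979 = -3727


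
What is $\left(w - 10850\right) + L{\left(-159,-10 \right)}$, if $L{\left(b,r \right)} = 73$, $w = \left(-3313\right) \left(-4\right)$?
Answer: $2475$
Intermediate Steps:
$w = 13252$
$\left(w - 10850\right) + L{\left(-159,-10 \right)} = \left(13252 - 10850\right) + 73 = 2402 + 73 = 2475$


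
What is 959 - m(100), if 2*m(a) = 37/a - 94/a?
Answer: 191857/200 ≈ 959.29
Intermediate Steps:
m(a) = -57/(2*a) (m(a) = (37/a - 94/a)/2 = (-57/a)/2 = -57/(2*a))
959 - m(100) = 959 - (-57)/(2*100) = 959 - 1*(-57/200) = 959 + 57/200 = 191857/200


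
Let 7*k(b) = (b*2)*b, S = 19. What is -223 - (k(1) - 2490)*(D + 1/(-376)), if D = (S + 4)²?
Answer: 866473637/658 ≈ 1.3168e+6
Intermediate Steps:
D = 529 (D = (19 + 4)² = 23² = 529)
k(b) = 2*b²/7 (k(b) = ((b*2)*b)/7 = ((2*b)*b)/7 = (2*b²)/7 = 2*b²/7)
-223 - (k(1) - 2490)*(D + 1/(-376)) = -223 - ((2/7)*1² - 2490)*(529 + 1/(-376)) = -223 - ((2/7)*1 - 2490)*(529 - 1/376) = -223 - (2/7 - 2490)*198903/376 = -223 - (-17428)*198903/(7*376) = -223 - 1*(-866620371/658) = -223 + 866620371/658 = 866473637/658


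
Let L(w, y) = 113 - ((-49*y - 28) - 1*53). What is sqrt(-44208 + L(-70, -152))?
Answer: 3*I*sqrt(5718) ≈ 226.85*I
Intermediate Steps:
L(w, y) = 194 + 49*y (L(w, y) = 113 - ((-28 - 49*y) - 53) = 113 - (-81 - 49*y) = 113 + (81 + 49*y) = 194 + 49*y)
sqrt(-44208 + L(-70, -152)) = sqrt(-44208 + (194 + 49*(-152))) = sqrt(-44208 + (194 - 7448)) = sqrt(-44208 - 7254) = sqrt(-51462) = 3*I*sqrt(5718)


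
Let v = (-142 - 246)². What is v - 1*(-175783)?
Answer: 326327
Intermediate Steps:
v = 150544 (v = (-388)² = 150544)
v - 1*(-175783) = 150544 - 1*(-175783) = 150544 + 175783 = 326327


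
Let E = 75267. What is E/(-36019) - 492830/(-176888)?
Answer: 2218707337/3185664436 ≈ 0.69647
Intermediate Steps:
E/(-36019) - 492830/(-176888) = 75267/(-36019) - 492830/(-176888) = 75267*(-1/36019) - 492830*(-1/176888) = -75267/36019 + 246415/88444 = 2218707337/3185664436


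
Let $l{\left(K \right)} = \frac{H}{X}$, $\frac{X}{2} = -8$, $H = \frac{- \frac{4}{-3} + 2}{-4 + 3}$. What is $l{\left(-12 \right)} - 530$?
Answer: $- \frac{12715}{24} \approx -529.79$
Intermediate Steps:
$H = - \frac{10}{3}$ ($H = \frac{\left(-4\right) \left(- \frac{1}{3}\right) + 2}{-1} = \left(\frac{4}{3} + 2\right) \left(-1\right) = \frac{10}{3} \left(-1\right) = - \frac{10}{3} \approx -3.3333$)
$X = -16$ ($X = 2 \left(-8\right) = -16$)
$l{\left(K \right)} = \frac{5}{24}$ ($l{\left(K \right)} = - \frac{10}{3 \left(-16\right)} = \left(- \frac{10}{3}\right) \left(- \frac{1}{16}\right) = \frac{5}{24}$)
$l{\left(-12 \right)} - 530 = \frac{5}{24} - 530 = - \frac{12715}{24}$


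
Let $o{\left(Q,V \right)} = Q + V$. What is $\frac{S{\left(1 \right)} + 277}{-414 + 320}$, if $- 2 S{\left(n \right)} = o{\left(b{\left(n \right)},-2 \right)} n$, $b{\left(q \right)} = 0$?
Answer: $- \frac{139}{47} \approx -2.9574$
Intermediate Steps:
$S{\left(n \right)} = n$ ($S{\left(n \right)} = - \frac{\left(0 - 2\right) n}{2} = - \frac{\left(-2\right) n}{2} = n$)
$\frac{S{\left(1 \right)} + 277}{-414 + 320} = \frac{1 + 277}{-414 + 320} = \frac{278}{-94} = 278 \left(- \frac{1}{94}\right) = - \frac{139}{47}$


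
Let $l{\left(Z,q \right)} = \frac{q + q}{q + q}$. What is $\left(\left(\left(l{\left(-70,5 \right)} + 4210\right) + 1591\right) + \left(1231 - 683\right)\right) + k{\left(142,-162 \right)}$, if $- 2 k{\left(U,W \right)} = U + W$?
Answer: $6360$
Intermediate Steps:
$l{\left(Z,q \right)} = 1$ ($l{\left(Z,q \right)} = \frac{2 q}{2 q} = 2 q \frac{1}{2 q} = 1$)
$k{\left(U,W \right)} = - \frac{U}{2} - \frac{W}{2}$ ($k{\left(U,W \right)} = - \frac{U + W}{2} = - \frac{U}{2} - \frac{W}{2}$)
$\left(\left(\left(l{\left(-70,5 \right)} + 4210\right) + 1591\right) + \left(1231 - 683\right)\right) + k{\left(142,-162 \right)} = \left(\left(\left(1 + 4210\right) + 1591\right) + \left(1231 - 683\right)\right) - -10 = \left(\left(4211 + 1591\right) + \left(1231 - 683\right)\right) + \left(-71 + 81\right) = \left(5802 + 548\right) + 10 = 6350 + 10 = 6360$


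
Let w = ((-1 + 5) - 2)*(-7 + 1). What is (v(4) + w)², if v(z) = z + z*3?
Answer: 16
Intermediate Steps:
w = -12 (w = (4 - 2)*(-6) = 2*(-6) = -12)
v(z) = 4*z (v(z) = z + 3*z = 4*z)
(v(4) + w)² = (4*4 - 12)² = (16 - 12)² = 4² = 16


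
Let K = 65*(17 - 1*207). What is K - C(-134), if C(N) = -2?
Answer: -12348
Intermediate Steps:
K = -12350 (K = 65*(17 - 207) = 65*(-190) = -12350)
K - C(-134) = -12350 - 1*(-2) = -12350 + 2 = -12348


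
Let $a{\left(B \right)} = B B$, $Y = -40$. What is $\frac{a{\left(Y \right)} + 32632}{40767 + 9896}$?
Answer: $\frac{34232}{50663} \approx 0.67568$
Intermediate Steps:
$a{\left(B \right)} = B^{2}$
$\frac{a{\left(Y \right)} + 32632}{40767 + 9896} = \frac{\left(-40\right)^{2} + 32632}{40767 + 9896} = \frac{1600 + 32632}{50663} = 34232 \cdot \frac{1}{50663} = \frac{34232}{50663}$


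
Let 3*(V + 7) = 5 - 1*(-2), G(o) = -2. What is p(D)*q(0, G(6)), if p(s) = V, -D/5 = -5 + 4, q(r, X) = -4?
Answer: 56/3 ≈ 18.667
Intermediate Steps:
V = -14/3 (V = -7 + (5 - 1*(-2))/3 = -7 + (5 + 2)/3 = -7 + (1/3)*7 = -7 + 7/3 = -14/3 ≈ -4.6667)
D = 5 (D = -5*(-5 + 4) = -5*(-1) = 5)
p(s) = -14/3
p(D)*q(0, G(6)) = -14/3*(-4) = 56/3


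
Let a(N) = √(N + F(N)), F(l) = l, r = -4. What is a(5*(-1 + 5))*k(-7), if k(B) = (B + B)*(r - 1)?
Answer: 140*√10 ≈ 442.72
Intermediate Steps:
a(N) = √2*√N (a(N) = √(N + N) = √(2*N) = √2*√N)
k(B) = -10*B (k(B) = (B + B)*(-4 - 1) = (2*B)*(-5) = -10*B)
a(5*(-1 + 5))*k(-7) = (√2*√(5*(-1 + 5)))*(-10*(-7)) = (√2*√(5*4))*70 = (√2*√20)*70 = (√2*(2*√5))*70 = (2*√10)*70 = 140*√10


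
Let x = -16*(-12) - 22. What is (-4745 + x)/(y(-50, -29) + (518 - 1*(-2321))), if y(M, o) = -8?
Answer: -4575/2831 ≈ -1.6160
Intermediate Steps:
x = 170 (x = 192 - 22 = 170)
(-4745 + x)/(y(-50, -29) + (518 - 1*(-2321))) = (-4745 + 170)/(-8 + (518 - 1*(-2321))) = -4575/(-8 + (518 + 2321)) = -4575/(-8 + 2839) = -4575/2831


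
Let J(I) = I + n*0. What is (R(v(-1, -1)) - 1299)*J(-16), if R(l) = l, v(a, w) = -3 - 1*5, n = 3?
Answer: 20912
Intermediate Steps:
v(a, w) = -8 (v(a, w) = -3 - 5 = -8)
J(I) = I (J(I) = I + 3*0 = I + 0 = I)
(R(v(-1, -1)) - 1299)*J(-16) = (-8 - 1299)*(-16) = -1307*(-16) = 20912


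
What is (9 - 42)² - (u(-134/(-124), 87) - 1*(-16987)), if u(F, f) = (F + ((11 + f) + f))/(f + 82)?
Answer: -166590781/10478 ≈ -15899.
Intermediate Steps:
u(F, f) = (11 + F + 2*f)/(82 + f) (u(F, f) = (F + (11 + 2*f))/(82 + f) = (11 + F + 2*f)/(82 + f))
(9 - 42)² - (u(-134/(-124), 87) - 1*(-16987)) = (9 - 42)² - ((11 - 134/(-124) + 2*87)/(82 + 87) - 1*(-16987)) = (-33)² - ((11 - 134*(-1/124) + 174)/169 + 16987) = 1089 - ((11 + 67/62 + 174)/169 + 16987) = 1089 - ((1/169)*(11537/62) + 16987) = 1089 - (11537/10478 + 16987) = 1089 - 1*178001323/10478 = 1089 - 178001323/10478 = -166590781/10478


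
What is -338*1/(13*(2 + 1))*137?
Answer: -3562/3 ≈ -1187.3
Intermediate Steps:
-338*1/(13*(2 + 1))*137 = -338/(13*3)*137 = -338/39*137 = -338*1/39*137 = -26/3*137 = -3562/3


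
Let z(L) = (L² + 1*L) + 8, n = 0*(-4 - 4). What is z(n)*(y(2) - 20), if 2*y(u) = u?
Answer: -152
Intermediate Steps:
y(u) = u/2
n = 0 (n = 0*(-8) = 0)
z(L) = 8 + L + L² (z(L) = (L² + L) + 8 = (L + L²) + 8 = 8 + L + L²)
z(n)*(y(2) - 20) = (8 + 0 + 0²)*((½)*2 - 20) = (8 + 0 + 0)*(1 - 20) = 8*(-19) = -152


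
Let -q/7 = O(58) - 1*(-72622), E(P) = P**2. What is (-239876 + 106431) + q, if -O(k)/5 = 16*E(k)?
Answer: 1242041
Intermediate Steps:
O(k) = -80*k**2
q = 1375486 (q = -7*(-80*58**2 - 1*(-72622)) = -7*(-80*3364 + 72622) = -7*(-269120 + 72622) = -7*(-196498) = 1375486)
(-239876 + 106431) + q = (-239876 + 106431) + 1375486 = -133445 + 1375486 = 1242041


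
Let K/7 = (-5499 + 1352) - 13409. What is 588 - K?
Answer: 123480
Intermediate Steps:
K = -122892 (K = 7*((-5499 + 1352) - 13409) = 7*(-4147 - 13409) = 7*(-17556) = -122892)
588 - K = 588 - 1*(-122892) = 588 + 122892 = 123480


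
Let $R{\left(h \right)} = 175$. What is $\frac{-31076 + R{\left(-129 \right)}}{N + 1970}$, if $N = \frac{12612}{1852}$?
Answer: $- \frac{14307163}{915263} \approx -15.632$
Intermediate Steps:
$N = \frac{3153}{463}$ ($N = 12612 \cdot \frac{1}{1852} = \frac{3153}{463} \approx 6.8099$)
$\frac{-31076 + R{\left(-129 \right)}}{N + 1970} = \frac{-31076 + 175}{\frac{3153}{463} + 1970} = - \frac{30901}{\frac{915263}{463}} = \left(-30901\right) \frac{463}{915263} = - \frac{14307163}{915263}$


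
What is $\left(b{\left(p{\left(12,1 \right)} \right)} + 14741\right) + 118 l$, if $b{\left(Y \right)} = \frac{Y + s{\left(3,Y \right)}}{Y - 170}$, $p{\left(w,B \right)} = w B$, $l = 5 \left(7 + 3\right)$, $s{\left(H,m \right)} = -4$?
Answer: $\frac{1630635}{79} \approx 20641.0$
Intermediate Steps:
$l = 50$ ($l = 5 \cdot 10 = 50$)
$p{\left(w,B \right)} = B w$
$b{\left(Y \right)} = \frac{-4 + Y}{-170 + Y}$ ($b{\left(Y \right)} = \frac{Y - 4}{Y - 170} = \frac{-4 + Y}{-170 + Y}$)
$\left(b{\left(p{\left(12,1 \right)} \right)} + 14741\right) + 118 l = \left(\frac{-4 + 1 \cdot 12}{-170 + 1 \cdot 12} + 14741\right) + 118 \cdot 50 = \left(\frac{-4 + 12}{-170 + 12} + 14741\right) + 5900 = \left(\frac{1}{-158} \cdot 8 + 14741\right) + 5900 = \left(\left(- \frac{1}{158}\right) 8 + 14741\right) + 5900 = \left(- \frac{4}{79} + 14741\right) + 5900 = \frac{1164535}{79} + 5900 = \frac{1630635}{79}$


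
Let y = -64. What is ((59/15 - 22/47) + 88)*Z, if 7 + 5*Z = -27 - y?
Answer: 128966/235 ≈ 548.79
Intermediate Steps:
Z = 6 (Z = -7/5 + (-27 - 1*(-64))/5 = -7/5 + (-27 + 64)/5 = -7/5 + (⅕)*37 = -7/5 + 37/5 = 6)
((59/15 - 22/47) + 88)*Z = ((59/15 - 22/47) + 88)*6 = (2443/705 + 88)*6 = (64483/705)*6 = 128966/235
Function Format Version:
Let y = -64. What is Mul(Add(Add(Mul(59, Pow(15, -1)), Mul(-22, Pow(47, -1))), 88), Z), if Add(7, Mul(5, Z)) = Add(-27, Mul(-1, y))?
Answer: Rational(128966, 235) ≈ 548.79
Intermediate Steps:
Z = 6 (Z = Add(Rational(-7, 5), Mul(Rational(1, 5), Add(-27, Mul(-1, -64)))) = Add(Rational(-7, 5), Mul(Rational(1, 5), Add(-27, 64))) = Add(Rational(-7, 5), Mul(Rational(1, 5), 37)) = Add(Rational(-7, 5), Rational(37, 5)) = 6)
Mul(Add(Add(Mul(59, Pow(15, -1)), Mul(-22, Pow(47, -1))), 88), Z) = Mul(Add(Add(Mul(59, Pow(15, -1)), Mul(-22, Pow(47, -1))), 88), 6) = Mul(Add(Add(Mul(59, Rational(1, 15)), Mul(-22, Rational(1, 47))), 88), 6) = Mul(Add(Add(Rational(59, 15), Rational(-22, 47)), 88), 6) = Mul(Add(Rational(2443, 705), 88), 6) = Mul(Rational(64483, 705), 6) = Rational(128966, 235)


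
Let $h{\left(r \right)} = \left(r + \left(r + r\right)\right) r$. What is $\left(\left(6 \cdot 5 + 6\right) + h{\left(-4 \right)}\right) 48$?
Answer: $4032$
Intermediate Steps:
$h{\left(r \right)} = 3 r^{2}$ ($h{\left(r \right)} = \left(r + 2 r\right) r = 3 r r = 3 r^{2}$)
$\left(\left(6 \cdot 5 + 6\right) + h{\left(-4 \right)}\right) 48 = \left(\left(6 \cdot 5 + 6\right) + 3 \left(-4\right)^{2}\right) 48 = \left(\left(30 + 6\right) + 3 \cdot 16\right) 48 = \left(36 + 48\right) 48 = 84 \cdot 48 = 4032$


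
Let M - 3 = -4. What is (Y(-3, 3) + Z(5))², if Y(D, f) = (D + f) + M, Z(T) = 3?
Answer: 4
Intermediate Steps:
M = -1 (M = 3 - 4 = -1)
Y(D, f) = -1 + D + f (Y(D, f) = (D + f) - 1 = -1 + D + f)
(Y(-3, 3) + Z(5))² = ((-1 - 3 + 3) + 3)² = (-1 + 3)² = 2² = 4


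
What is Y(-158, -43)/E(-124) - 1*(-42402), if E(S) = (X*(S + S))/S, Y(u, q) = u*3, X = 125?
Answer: 5300013/125 ≈ 42400.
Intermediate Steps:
Y(u, q) = 3*u
E(S) = 250 (E(S) = (125*(S + S))/S = (125*(2*S))/S = (250*S)/S = 250)
Y(-158, -43)/E(-124) - 1*(-42402) = (3*(-158))/250 - 1*(-42402) = -474*1/250 + 42402 = -237/125 + 42402 = 5300013/125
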